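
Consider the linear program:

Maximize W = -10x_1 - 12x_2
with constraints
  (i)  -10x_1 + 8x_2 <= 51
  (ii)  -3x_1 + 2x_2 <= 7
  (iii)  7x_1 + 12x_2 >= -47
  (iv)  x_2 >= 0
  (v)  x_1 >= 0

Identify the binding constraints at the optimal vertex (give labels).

Corner points and W = -10x_1 - 12x_2:
  (23/2, 83/4) → W = -364
  (0, 7/2) → W = -42
  (0, 0) → W = 0
The feasible region is unbounded (it extends along (4, 5), (1, 0)), but W strictly decreases along every unbounded feasible direction, so there is no improving ray and the maximum is attained at a vertex.

The maximum is at (0, 0). Substituting into each constraint, equality holds for (iv) and (v); the remaining constraints have slack.

(iv) and (v)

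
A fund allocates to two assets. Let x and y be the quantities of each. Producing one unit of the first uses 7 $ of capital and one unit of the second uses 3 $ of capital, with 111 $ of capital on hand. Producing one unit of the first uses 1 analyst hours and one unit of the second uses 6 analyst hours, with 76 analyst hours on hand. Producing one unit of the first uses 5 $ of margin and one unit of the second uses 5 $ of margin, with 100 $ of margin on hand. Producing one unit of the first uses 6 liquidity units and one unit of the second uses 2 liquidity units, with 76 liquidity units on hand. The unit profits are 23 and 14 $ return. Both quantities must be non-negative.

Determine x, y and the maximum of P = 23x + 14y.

x = 9, y = 11, maximum P = 361

The binding constraints are 5x + 5y = 100 and 6x + 2y = 76.
Solving simultaneously gives x = 9, y = 11.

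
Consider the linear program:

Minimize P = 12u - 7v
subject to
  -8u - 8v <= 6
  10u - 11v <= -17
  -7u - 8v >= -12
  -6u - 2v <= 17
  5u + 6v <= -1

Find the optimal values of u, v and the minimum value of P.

Corner points and P = 12u - 7v:
  (-101/84, 19/42) → P = -739/42
  (-7/2, 11/4) → P = -245/4
  (-113/115, 15/23) → P = -1881/115

u = -7/2, v = 11/4, minimum P = -245/4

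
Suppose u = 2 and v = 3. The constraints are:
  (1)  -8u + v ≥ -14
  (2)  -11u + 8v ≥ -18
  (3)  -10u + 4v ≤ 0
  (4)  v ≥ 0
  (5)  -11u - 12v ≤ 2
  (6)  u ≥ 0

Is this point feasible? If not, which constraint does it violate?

(1): -13 ≥ -14 ✓
(2): 2 ≥ -18 ✓
(3): -8 ≤ 0 ✓
(4): 3 ≥ 0 ✓
(5): -58 ≤ 2 ✓
(6): 2 ≥ 0 ✓

feasible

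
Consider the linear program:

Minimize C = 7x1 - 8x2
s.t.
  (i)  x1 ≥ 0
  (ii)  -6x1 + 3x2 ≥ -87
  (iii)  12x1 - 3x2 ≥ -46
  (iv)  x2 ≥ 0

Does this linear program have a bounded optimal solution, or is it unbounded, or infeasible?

From the feasible point (0, 46/3), moving in the direction (3, 6) keeps every constraint satisfied while C decreases without bound.

unbounded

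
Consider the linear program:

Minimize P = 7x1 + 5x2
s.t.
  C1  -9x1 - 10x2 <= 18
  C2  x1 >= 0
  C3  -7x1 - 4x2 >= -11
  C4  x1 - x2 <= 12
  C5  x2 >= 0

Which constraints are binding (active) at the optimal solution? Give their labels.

C2 and C5

Feasible corners and P = 7x1 + 5x2:
  (0, 11/4) → P = 55/4
  (0, 0) → P = 0
  (11/7, 0) → P = 11

The minimum is at (0, 0). Substituting into each constraint, equality holds for C2 and C5; the remaining constraints have slack.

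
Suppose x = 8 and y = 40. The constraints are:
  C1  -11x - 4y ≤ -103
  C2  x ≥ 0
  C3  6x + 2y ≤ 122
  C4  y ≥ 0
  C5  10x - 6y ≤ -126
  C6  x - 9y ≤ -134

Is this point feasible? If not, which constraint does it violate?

Constraint C3: 6x + 2y = 128, which is not ≤ 122. All other constraints are satisfied.

not feasible — violates C3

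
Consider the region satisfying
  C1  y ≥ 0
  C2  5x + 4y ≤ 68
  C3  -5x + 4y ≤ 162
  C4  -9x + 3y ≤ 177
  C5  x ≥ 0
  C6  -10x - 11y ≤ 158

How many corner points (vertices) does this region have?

3

Intersecting each pair of boundary lines and keeping only the points that satisfy every inequality leaves:
  (68/5, 0)
  (0, 0)
  (0, 17)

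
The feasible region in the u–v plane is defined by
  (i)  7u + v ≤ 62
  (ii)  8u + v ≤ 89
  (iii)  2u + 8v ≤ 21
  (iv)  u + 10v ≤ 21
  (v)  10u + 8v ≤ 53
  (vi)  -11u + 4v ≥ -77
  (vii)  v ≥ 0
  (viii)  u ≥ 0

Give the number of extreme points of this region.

Pairwise boundary intersections that survive every other constraint:
  (7/2, 7/4)
  (4, 13/8)
  (0, 21/10)
  (53/10, 0)
  (0, 0)

5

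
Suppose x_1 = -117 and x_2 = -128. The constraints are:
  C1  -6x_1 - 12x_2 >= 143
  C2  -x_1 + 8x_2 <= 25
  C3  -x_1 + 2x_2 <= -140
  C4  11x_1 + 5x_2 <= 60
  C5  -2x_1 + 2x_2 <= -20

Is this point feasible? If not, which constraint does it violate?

not feasible — violates C3

Constraint C3: -x_1 + 2x_2 = -139, which is not ≤ -140. All other constraints are satisfied.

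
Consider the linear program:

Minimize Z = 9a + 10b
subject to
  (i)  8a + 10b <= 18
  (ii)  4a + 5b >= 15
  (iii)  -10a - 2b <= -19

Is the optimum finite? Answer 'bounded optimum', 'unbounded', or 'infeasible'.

infeasible

Constraints 8a + 10b ≤ 18 and 4a + 5b ≥ 15 have parallel boundaries but demand opposite sides — no point can satisfy both, so the region is empty.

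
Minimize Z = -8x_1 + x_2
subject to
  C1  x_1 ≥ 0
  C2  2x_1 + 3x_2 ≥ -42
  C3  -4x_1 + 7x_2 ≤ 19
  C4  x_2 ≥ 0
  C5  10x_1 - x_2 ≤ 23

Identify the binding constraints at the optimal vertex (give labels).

Extreme points and Z = -8x_1 + x_2:
  (0, 19/7) → Z = 19/7
  (0, 0) → Z = 0
  (30/11, 47/11) → Z = -193/11
  (23/10, 0) → Z = -92/5

The minimum is at (23/10, 0). Substituting into each constraint, equality holds for C4 and C5; the remaining constraints have slack.

C4 and C5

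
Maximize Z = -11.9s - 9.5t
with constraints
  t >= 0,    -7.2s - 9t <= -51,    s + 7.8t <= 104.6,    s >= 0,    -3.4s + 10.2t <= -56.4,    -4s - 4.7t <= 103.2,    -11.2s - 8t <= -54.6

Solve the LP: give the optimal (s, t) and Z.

s = 282/17, t = 0, maximum Z = -987/5

Vertices and Z = -11.9s - 9.5t:
  (523/5, 0) → Z = -62237/50
  (282/17, 0) → Z = -987/5
  (12557/306, 7481/918) → Z = -1298386/2295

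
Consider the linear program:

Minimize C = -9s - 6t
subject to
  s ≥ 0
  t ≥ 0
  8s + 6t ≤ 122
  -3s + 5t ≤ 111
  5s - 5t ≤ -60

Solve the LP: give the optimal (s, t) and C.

s = 25/7, t = 109/7, minimum C = -879/7

Extreme points and C = -9s - 6t:
  (0, 61/3) → C = -122
  (0, 12) → C = -72
  (25/7, 109/7) → C = -879/7

The binding constraints are 8s + 6t = 122 and 5s - 5t = -60.
Solving simultaneously gives s = 25/7, t = 109/7.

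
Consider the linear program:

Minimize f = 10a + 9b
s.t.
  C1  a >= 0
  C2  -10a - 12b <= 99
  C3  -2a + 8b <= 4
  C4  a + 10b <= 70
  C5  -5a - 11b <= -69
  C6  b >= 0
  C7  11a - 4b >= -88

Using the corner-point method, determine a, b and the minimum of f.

Corner points and f = 10a + 9b:
  (130/7, 36/7) → f = 232
  (254/31, 79/31) → f = 3251/31
  (70, 0) → f = 700
  (69/5, 0) → f = 138

At the optimal vertex, -2a + 8b = 4 and -5a - 11b = -69.
Solving simultaneously gives a = 254/31, b = 79/31.

a = 254/31, b = 79/31, minimum f = 3251/31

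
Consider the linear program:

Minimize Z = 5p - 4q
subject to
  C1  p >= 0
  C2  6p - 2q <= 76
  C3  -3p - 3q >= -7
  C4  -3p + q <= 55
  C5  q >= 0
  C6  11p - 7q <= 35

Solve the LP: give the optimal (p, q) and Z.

Extreme points and Z = 5p - 4q:
  (0, 7/3) → Z = -28/3
  (0, 0) → Z = 0
  (7/3, 0) → Z = 35/3

The binding constraints are p = 0 and -3p - 3q = -7.
Solving simultaneously gives p = 0, q = 7/3.

p = 0, q = 7/3, minimum Z = -28/3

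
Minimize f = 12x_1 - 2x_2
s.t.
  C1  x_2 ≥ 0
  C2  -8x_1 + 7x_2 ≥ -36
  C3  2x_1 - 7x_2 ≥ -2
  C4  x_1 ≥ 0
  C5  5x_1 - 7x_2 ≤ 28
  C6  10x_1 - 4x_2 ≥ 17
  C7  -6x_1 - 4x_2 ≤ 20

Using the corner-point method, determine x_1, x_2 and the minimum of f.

x_1 = 17/10, x_2 = 0, minimum f = 102/5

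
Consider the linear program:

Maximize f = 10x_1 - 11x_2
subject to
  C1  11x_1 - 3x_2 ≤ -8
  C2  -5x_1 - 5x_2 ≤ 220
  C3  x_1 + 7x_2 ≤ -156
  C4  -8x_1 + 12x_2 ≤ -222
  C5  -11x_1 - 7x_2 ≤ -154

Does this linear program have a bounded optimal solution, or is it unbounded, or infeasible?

infeasible

The boundaries 11x_1 - 3x_2 = -8 and -5x_1 - 5x_2 = 220 meet at (-10, -34), but that point violates -11x_1 - 7x_2 ≤ -154. Every candidate vertex is excluded by some other constraint, so the feasible region is empty.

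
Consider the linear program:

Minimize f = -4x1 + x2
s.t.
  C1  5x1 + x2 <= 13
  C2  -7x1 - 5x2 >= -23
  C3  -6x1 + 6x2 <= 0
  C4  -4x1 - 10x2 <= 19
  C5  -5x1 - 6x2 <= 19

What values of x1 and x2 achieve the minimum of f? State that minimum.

Vertices and f = -4x1 + x2:
  (7/3, 4/3) → f = -8
  (149/46, -147/46) → f = -743/46
  (23/12, 23/12) → f = -23/4
  (-19/14, -19/14) → f = 57/14

At the optimal vertex, 5x1 + x2 = 13 and -4x1 - 10x2 = 19.
Solving simultaneously gives x1 = 149/46, x2 = -147/46.

x1 = 149/46, x2 = -147/46, minimum f = -743/46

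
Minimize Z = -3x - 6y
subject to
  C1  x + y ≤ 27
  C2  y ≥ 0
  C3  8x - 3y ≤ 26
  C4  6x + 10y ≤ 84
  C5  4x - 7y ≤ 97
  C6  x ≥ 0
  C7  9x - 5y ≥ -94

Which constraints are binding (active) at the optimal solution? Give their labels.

Vertices and Z = -3x - 6y:
  (13/4, 0) → Z = -39/4
  (0, 0) → Z = 0
  (256/49, 258/49) → Z = -2316/49
  (0, 42/5) → Z = -252/5

The minimum is at (0, 42/5). Substituting into each constraint, equality holds for C4 and C6; the remaining constraints have slack.

C4 and C6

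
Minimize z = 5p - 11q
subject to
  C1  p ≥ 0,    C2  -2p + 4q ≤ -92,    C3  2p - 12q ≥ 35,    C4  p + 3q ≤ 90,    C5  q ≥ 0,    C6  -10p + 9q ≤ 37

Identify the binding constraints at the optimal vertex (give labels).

C2 and C3

Extreme points and z = 5p - 11q:
  (241/4, 57/8) → z = 1783/8
  (46, 0) → z = 230
  (395/6, 145/18) → z = 2165/9
  (90, 0) → z = 450

The minimum is at (241/4, 57/8). Substituting into each constraint, equality holds for C2 and C3; the remaining constraints have slack.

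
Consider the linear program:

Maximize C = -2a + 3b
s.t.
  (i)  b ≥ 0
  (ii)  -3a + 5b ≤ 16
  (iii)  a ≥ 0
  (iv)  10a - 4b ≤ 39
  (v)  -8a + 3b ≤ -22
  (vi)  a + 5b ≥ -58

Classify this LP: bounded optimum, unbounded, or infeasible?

Vertices and C = -2a + 3b:
  (39/10, 0) → C = -39/5
  (11/4, 0) → C = -11/2
  (259/38, 277/38) → C = 313/38
  (158/31, 194/31) → C = 266/31
The feasible region has finitely many vertices and no improving ray; the maximum is 266/31 at (158/31, 194/31).

bounded optimum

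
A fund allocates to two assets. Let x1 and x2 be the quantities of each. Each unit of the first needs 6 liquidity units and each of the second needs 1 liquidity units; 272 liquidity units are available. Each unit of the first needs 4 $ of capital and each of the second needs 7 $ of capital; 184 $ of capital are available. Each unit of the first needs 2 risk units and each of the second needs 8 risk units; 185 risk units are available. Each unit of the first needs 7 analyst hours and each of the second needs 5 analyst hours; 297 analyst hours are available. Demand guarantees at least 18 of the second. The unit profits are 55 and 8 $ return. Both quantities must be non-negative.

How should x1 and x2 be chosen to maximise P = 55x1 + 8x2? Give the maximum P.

x1 = 29/2, x2 = 18, maximum P = 1883/2

Vertices and P = 55x1 + 8x2:
  (0, 185/8) → P = 185
  (0, 18) → P = 144
  (59/6, 62/3) → P = 4237/6
  (29/2, 18) → P = 1883/2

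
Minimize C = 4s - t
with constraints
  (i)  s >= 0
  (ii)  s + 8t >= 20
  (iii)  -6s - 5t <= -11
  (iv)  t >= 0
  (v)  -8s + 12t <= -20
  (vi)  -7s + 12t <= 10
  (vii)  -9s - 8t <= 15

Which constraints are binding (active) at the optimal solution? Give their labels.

Extreme points and C = 4s - t:
  (20, 0) → C = 80
  (100/19, 35/19) → C = 365/19
  (30, 55/3) → C = 305/3
The feasible region is unbounded (it extends along (12, 7), (1, 0)), but C strictly increases along every unbounded feasible direction, so there is no improving ray and the minimum is attained at a vertex.

The minimum is at (100/19, 35/19). Substituting into each constraint, equality holds for (ii) and (v); the remaining constraints have slack.

(ii) and (v)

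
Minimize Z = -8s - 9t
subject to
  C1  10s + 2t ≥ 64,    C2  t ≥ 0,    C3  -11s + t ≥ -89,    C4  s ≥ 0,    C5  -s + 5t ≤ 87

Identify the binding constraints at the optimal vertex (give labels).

Corner points and Z = -8s - 9t:
  (32/5, 0) → Z = -256/5
  (73/26, 467/26) → Z = -4787/26
  (89/11, 0) → Z = -712/11
  (266/27, 523/27) → Z = -6835/27

The minimum is at (266/27, 523/27). Substituting into each constraint, equality holds for C3 and C5; the remaining constraints have slack.

C3 and C5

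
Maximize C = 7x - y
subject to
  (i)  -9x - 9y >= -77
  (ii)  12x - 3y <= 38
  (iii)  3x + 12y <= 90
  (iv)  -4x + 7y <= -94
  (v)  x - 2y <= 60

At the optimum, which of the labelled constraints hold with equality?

(ii) and (iv)

Feasible corners and C = 7x - y:
  (-2/9, -122/9) → C = 12
  (-104/21, -682/21) → C = -46/21
  (-232, -146) → C = -1478

The maximum is at (-2/9, -122/9). Substituting into each constraint, equality holds for (ii) and (iv); the remaining constraints have slack.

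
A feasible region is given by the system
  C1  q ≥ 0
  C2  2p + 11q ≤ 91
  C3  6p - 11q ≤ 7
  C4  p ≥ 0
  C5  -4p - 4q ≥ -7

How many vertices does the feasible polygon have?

Of the 10 pairwise boundary intersections, those satisfying every inequality are:
  (7/6, 0)
  (0, 0)
  (105/68, 7/34)
  (0, 7/4)

4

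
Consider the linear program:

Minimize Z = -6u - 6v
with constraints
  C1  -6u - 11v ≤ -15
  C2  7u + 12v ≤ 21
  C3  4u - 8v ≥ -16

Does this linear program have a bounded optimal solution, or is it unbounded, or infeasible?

bounded optimum

Feasible corners and Z = -6u - 6v:
  (51/5, -21/5) → Z = -36
  (-14/23, 39/23) → Z = -150/23
  (-3/13, 49/26) → Z = -129/13
The feasible region has finitely many vertices and no improving ray; the minimum is -36 at (51/5, -21/5).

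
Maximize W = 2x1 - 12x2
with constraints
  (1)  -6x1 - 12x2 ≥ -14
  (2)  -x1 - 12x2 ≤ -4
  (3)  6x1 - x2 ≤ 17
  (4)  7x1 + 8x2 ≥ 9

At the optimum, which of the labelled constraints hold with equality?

Corner points and W = 2x1 - 12x2:
  (2, 1/6) → W = 2
  (-1/9, 11/9) → W = -134/9
  (1, 1/4) → W = -1

The maximum is at (2, 1/6). Substituting into each constraint, equality holds for (1) and (2); the remaining constraints have slack.

(1) and (2)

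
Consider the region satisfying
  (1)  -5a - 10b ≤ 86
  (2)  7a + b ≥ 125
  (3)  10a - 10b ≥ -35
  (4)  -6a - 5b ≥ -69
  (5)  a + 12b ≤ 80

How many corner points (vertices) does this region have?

Of the 10 pairwise boundary intersections, those satisfying every inequality are:
  (1336/65, -1227/65)
  (32, -123/5)
  (556/29, -267/29)

3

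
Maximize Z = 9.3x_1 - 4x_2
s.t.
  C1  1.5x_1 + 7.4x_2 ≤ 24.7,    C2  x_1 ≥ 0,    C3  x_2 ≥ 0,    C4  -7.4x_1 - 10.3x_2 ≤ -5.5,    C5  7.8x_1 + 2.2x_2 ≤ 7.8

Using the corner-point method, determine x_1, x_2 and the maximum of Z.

Extreme points and Z = 9.3x_1 - 4x_2:
  (0, 247/74) → Z = -494/37
  (169/2721, 3016/907) → Z = -115401/9070
  (0, 55/103) → Z = -220/103
  (55/74, 0) → Z = 1023/148
  (1, 0) → Z = 93/10

The binding constraints are x_2 = 0 and 7.8x_1 + 2.2x_2 = 7.8.
Solving simultaneously gives x_1 = 1, x_2 = 0.

x_1 = 1, x_2 = 0, maximum Z = 9.3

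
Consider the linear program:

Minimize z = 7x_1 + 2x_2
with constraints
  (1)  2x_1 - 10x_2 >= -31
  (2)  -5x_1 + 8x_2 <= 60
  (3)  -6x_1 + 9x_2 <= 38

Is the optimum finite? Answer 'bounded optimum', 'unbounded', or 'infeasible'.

unbounded

From the feasible point (-101/42, 55/21), moving in the direction (-9, -6) keeps every constraint satisfied while z decreases without bound.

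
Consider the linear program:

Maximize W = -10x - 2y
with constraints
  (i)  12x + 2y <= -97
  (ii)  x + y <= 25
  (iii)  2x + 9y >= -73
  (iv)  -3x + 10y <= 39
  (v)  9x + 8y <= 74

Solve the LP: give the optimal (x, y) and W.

x = -23, y = -3, maximum W = 236

Extreme points and W = -10x - 2y:
  (-727/104, -341/52) → W = 4317/52
  (-524/63, 59/42) → W = 5063/63
  (-23, -3) → W = 236

The optimum lies where 2x + 9y = -73 and -3x + 10y = 39.
Solving simultaneously gives x = -23, y = -3.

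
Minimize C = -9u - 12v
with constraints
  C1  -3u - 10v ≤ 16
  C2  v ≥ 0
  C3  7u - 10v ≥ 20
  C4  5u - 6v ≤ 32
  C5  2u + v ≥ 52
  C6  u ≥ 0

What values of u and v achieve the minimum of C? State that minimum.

u = 25, v = 31/2, minimum C = -411

Feasible corners and C = -9u - 12v:
  (25, 31/2) → C = -411
  (20, 12) → C = -324
  (344/17, 196/17) → C = -5448/17

The binding constraints are 7u - 10v = 20 and 5u - 6v = 32.
Solving simultaneously gives u = 25, v = 31/2.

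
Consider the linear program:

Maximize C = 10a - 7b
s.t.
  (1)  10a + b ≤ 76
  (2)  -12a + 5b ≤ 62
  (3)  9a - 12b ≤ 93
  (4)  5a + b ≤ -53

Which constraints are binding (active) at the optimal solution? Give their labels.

(3) and (4)

Vertices and C = 10a - 7b:
  (-403/33, -186/11) → C = -124/33
  (-327/37, -326/37) → C = -988/37
  (-181/23, -314/23) → C = 388/23

The maximum is at (-181/23, -314/23). Substituting into each constraint, equality holds for (3) and (4); the remaining constraints have slack.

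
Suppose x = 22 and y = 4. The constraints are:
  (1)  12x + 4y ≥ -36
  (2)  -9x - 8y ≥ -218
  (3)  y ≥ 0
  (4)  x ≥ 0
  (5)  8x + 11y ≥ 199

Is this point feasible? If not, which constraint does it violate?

Constraint (2): -9x - 8y = -230, which is not ≥ -218. All other constraints are satisfied.

not feasible — violates (2)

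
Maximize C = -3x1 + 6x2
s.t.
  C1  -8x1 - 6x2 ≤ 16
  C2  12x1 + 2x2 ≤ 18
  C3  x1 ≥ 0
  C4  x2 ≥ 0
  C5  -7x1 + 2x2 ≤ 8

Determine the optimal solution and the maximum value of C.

x1 = 10/19, x2 = 111/19, maximum C = 636/19

Corner points and C = -3x1 + 6x2:
  (3/2, 0) → C = -9/2
  (10/19, 111/19) → C = 636/19
  (0, 0) → C = 0
  (0, 4) → C = 24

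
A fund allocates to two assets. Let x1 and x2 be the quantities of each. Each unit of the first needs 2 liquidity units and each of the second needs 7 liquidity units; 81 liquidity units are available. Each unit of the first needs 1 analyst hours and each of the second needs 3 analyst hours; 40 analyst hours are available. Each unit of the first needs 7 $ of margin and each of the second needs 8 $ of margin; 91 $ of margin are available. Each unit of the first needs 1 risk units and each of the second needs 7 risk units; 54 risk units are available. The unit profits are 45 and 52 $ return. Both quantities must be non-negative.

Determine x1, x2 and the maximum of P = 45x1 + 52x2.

x1 = 5, x2 = 7, maximum P = 589

Corner points and P = 45x1 + 52x2:
  (0, 0) → P = 0
  (0, 54/7) → P = 2808/7
  (13, 0) → P = 585
  (5, 7) → P = 589

The optimum lies where 7x1 + 8x2 = 91 and x1 + 7x2 = 54.
Solving simultaneously gives x1 = 5, x2 = 7.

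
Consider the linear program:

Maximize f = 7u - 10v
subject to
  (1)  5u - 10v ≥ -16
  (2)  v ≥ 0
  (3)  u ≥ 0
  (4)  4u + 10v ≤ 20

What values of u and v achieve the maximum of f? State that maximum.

u = 5, v = 0, maximum f = 35

Vertices and f = 7u - 10v:
  (0, 8/5) → f = -16
  (4/9, 82/45) → f = -136/9
  (0, 0) → f = 0
  (5, 0) → f = 35

The binding constraints are v = 0 and 4u + 10v = 20.
Solving simultaneously gives u = 5, v = 0.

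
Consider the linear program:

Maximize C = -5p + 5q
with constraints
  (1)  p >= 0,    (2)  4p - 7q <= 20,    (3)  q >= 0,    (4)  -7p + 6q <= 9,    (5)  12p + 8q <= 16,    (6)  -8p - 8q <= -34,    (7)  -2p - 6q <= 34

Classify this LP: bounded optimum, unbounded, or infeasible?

The boundaries p = 0 and q = 0 meet at (0, 0), but that point violates -8p - 8q ≤ -34. Every candidate vertex is excluded by some other constraint, so the feasible region is empty.

infeasible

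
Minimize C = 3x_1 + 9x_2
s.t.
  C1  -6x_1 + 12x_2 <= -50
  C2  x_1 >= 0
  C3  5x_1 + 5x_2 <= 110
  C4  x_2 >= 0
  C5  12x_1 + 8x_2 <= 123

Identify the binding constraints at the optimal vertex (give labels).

C1 and C4

Extreme points and C = 3x_1 + 9x_2:
  (25/3, 0) → C = 25
  (469/48, 23/32) → C = 1145/32
  (41/4, 0) → C = 123/4

The minimum is at (25/3, 0). Substituting into each constraint, equality holds for C1 and C4; the remaining constraints have slack.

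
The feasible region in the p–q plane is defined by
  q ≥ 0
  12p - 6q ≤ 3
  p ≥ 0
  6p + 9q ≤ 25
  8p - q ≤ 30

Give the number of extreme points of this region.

4

Pairwise boundary intersections that survive every other constraint:
  (1/4, 0)
  (0, 0)
  (59/48, 47/24)
  (0, 25/9)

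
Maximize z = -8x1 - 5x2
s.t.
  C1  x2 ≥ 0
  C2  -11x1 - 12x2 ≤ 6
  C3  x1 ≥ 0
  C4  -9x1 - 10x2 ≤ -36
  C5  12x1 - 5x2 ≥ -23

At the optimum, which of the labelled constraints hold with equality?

C3 and C4

Feasible corners and z = -8x1 - 5x2:
  (4, 0) → z = -32
  (0, 18/5) → z = -18
  (0, 23/5) → z = -23
The feasible region is unbounded (it extends along (1, 0), (5, 12)), but z strictly decreases along every unbounded feasible direction, so there is no improving ray and the maximum is attained at a vertex.

The maximum is at (0, 18/5). Substituting into each constraint, equality holds for C3 and C4; the remaining constraints have slack.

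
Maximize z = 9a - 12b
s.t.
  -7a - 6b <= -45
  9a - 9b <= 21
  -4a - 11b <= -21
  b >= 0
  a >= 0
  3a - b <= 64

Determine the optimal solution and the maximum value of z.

a = 59/13, b = 86/39, maximum z = 187/13

Extreme points and z = 9a - 12b:
  (59/13, 86/39) → z = 187/13
  (0, 15/2) → z = -90
  (185/6, 57/2) → z = -129/2
The feasible region is unbounded (it extends along (0, 1), (1, 3)), but z strictly decreases along every unbounded feasible direction, so there is no improving ray and the maximum is attained at a vertex.

The binding constraints are -7a - 6b = -45 and 9a - 9b = 21.
Solving simultaneously gives a = 59/13, b = 86/39.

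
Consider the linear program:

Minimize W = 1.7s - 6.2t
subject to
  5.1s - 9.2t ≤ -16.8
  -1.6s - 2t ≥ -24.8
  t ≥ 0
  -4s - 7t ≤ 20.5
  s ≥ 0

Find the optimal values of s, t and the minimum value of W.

s = 0, t = 12.4, minimum W = -76.88

Feasible corners and W = 1.7s - 6.2t:
  (4864/623, 3834/623) → W = -15502/623
  (0, 42/23) → W = -1302/115
  (0, 62/5) → W = -1922/25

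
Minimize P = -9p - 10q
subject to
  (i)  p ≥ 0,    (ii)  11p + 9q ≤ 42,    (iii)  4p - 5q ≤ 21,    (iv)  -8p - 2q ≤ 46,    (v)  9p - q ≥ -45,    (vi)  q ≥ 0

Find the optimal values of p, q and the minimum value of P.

p = 0, q = 14/3, minimum P = -140/3

Vertices and P = -9p - 10q:
  (0, 14/3) → P = -140/3
  (0, 0) → P = 0
  (42/11, 0) → P = -378/11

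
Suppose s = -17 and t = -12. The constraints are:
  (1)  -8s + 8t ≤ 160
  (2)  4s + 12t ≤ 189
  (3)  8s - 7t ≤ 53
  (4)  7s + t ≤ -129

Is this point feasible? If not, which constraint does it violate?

feasible

(1): 40 ≤ 160 ✓
(2): -212 ≤ 189 ✓
(3): -52 ≤ 53 ✓
(4): -131 ≤ -129 ✓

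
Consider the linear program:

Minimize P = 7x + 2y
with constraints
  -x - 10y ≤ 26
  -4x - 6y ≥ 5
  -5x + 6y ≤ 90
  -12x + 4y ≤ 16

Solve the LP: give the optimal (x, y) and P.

The optimum lies where -x - 10y = 26 and -12x + 4y = 16.
Solving simultaneously gives x = -66/31, y = -74/31.

x = -66/31, y = -74/31, minimum P = -610/31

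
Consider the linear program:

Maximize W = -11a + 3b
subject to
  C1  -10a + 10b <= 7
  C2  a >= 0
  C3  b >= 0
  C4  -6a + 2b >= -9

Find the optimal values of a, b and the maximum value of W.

a = 0, b = 7/10, maximum W = 21/10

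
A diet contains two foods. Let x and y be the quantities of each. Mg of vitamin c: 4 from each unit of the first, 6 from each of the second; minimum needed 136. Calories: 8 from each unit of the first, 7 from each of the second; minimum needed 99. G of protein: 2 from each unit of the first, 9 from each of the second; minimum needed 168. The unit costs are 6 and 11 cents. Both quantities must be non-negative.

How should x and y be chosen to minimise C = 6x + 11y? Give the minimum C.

The feasible region is unbounded (it extends along (0, 1), (1, 0)), but C strictly increases along every unbounded feasible direction, so there is no improving ray and the minimum is attained at a vertex.

The optimum lies where 4x + 6y = 136 and 2x + 9y = 168.
Solving simultaneously gives x = 9, y = 50/3.

x = 9, y = 50/3, minimum C = 712/3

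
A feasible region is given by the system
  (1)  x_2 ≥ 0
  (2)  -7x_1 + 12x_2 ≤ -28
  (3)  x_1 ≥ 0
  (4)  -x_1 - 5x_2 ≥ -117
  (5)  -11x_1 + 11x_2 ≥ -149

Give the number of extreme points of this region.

The feasible vertices (each the meet of two boundaries and inside every other half-plane) are:
  (4, 0)
  (149/11, 0)
  (296/11, 147/11)

3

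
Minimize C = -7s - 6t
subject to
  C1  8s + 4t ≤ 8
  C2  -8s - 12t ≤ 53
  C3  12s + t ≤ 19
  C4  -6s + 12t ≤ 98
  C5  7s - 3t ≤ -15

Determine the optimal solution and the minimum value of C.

Feasible corners and C = -7s - 6t:
  (-37/15, 104/15) → C = -73/3
  (-9/13, 44/13) → C = -201/13
  (-151/14, 233/84) → C = 412/7
  (-113/36, -251/108) → C = 431/12

The binding constraints are 8s + 4t = 8 and -6s + 12t = 98.
Solving simultaneously gives s = -37/15, t = 104/15.

s = -37/15, t = 104/15, minimum C = -73/3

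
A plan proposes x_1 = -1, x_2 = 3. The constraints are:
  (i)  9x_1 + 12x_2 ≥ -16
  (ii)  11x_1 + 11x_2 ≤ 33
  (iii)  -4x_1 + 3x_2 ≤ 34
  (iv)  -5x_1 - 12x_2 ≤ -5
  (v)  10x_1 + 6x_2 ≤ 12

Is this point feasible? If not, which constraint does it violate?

feasible

(i): 27 ≥ -16 ✓
(ii): 22 ≤ 33 ✓
(iii): 13 ≤ 34 ✓
(iv): -31 ≤ -5 ✓
(v): 8 ≤ 12 ✓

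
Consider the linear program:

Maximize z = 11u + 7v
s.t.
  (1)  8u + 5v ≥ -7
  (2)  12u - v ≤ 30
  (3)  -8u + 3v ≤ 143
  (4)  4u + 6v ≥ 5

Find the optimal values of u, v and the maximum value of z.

Extreme points and z = 11u + 7v:
  (-23/2, 17) → z = -15/2
  (-67/28, 17/7) → z = -261/28
  (233/28, 489/7) → z = 16255/28
  (185/76, -15/19) → z = 85/4

The optimum lies where 12u - v = 30 and -8u + 3v = 143.
Solving simultaneously gives u = 233/28, v = 489/7.

u = 233/28, v = 489/7, maximum z = 16255/28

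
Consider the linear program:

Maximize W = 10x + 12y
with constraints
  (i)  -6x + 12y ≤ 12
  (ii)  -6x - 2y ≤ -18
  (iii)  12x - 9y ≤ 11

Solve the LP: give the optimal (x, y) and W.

x = 8/3, y = 7/3, maximum W = 164/3

Feasible corners and W = 10x + 12y:
  (16/7, 15/7) → W = 340/7
  (8/3, 7/3) → W = 164/3
  (92/39, 25/13) → W = 140/3

The optimum lies where -6x + 12y = 12 and 12x - 9y = 11.
Solving simultaneously gives x = 8/3, y = 7/3.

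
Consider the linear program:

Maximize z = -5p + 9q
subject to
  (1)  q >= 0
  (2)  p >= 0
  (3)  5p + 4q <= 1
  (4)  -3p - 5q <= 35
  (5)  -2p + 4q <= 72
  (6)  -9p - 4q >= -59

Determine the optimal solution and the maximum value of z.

p = 0, q = 1/4, maximum z = 9/4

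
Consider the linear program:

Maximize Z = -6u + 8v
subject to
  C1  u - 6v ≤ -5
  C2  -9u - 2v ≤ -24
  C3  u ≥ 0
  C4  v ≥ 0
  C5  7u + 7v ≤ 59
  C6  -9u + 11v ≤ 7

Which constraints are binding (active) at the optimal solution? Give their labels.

Corner points and Z = -6u + 8v:
  (67/28, 69/56) → Z = -9/2
  (319/49, 94/49) → Z = -166/7
  (250/117, 31/13) → Z = 244/39
  (30/7, 29/7) → Z = 52/7

The maximum is at (30/7, 29/7). Substituting into each constraint, equality holds for C5 and C6; the remaining constraints have slack.

C5 and C6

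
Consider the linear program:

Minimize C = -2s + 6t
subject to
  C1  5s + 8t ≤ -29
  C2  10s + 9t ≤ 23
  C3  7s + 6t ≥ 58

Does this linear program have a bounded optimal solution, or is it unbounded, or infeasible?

unbounded

From the feasible point (128, -419/3), moving in the direction (9, -10) keeps every constraint satisfied while C decreases without bound.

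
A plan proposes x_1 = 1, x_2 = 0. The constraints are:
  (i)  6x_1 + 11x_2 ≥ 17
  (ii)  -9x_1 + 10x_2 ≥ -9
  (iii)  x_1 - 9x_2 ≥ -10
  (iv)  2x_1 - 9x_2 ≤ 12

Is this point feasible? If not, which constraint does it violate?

Constraint (i): 6x_1 + 11x_2 = 6, which is not ≥ 17. All other constraints are satisfied.

not feasible — violates (i)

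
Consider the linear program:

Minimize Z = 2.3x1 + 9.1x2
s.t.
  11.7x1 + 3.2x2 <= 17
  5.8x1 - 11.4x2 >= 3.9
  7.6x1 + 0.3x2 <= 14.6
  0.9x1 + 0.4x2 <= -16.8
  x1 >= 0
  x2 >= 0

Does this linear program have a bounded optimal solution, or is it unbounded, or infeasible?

The boundaries 11.7x1 + 3.2x2 = 17 and 5.8x1 - 11.4x2 = 3.9 meet at (10314/7597, 5297/15194), but that point violates 0.9x1 + 0.4x2 ≤ -16.8. Every candidate vertex is excluded by some other constraint, so the feasible region is empty.

infeasible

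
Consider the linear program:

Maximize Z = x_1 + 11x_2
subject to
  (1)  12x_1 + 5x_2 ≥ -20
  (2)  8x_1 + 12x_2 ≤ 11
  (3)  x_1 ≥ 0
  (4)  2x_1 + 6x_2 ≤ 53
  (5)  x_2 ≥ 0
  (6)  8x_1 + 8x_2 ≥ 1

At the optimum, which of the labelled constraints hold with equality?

Vertices and Z = x_1 + 11x_2:
  (0, 11/12) → Z = 121/12
  (11/8, 0) → Z = 11/8
  (0, 1/8) → Z = 11/8
  (1/8, 0) → Z = 1/8

The maximum is at (0, 11/12). Substituting into each constraint, equality holds for (2) and (3); the remaining constraints have slack.

(2) and (3)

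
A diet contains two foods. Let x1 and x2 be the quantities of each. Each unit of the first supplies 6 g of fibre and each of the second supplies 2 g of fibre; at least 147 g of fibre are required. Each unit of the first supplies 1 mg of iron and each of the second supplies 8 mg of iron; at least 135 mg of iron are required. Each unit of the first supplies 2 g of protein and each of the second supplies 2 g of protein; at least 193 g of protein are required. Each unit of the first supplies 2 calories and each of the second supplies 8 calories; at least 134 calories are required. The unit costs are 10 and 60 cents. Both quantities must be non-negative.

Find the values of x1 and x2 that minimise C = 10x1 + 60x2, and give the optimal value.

x1 = 91, x2 = 11/2, minimum C = 1240

Vertices and C = 10x1 + 60x2:
  (0, 193/2) → C = 5790
  (135, 0) → C = 1350
  (91, 11/2) → C = 1240
The feasible region is unbounded (it extends along (0, 1), (1, 0)), but C strictly increases along every unbounded feasible direction, so there is no improving ray and the minimum is attained at a vertex.

The binding constraints are x1 + 8x2 = 135 and 2x1 + 2x2 = 193.
Solving simultaneously gives x1 = 91, x2 = 11/2.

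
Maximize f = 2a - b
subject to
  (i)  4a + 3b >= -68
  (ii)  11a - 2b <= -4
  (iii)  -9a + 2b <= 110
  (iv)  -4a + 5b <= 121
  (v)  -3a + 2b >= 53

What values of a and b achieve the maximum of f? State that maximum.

a = -23/7, b = 151/7, maximum f = -197/7

Extreme points and f = 2a - b:
  (-308/37, 649/37) → f = -1265/37
  (-19/2, 49/4) → f = -125/4
  (-23/7, 151/7) → f = -197/7

The binding constraints are -4a + 5b = 121 and -3a + 2b = 53.
Solving simultaneously gives a = -23/7, b = 151/7.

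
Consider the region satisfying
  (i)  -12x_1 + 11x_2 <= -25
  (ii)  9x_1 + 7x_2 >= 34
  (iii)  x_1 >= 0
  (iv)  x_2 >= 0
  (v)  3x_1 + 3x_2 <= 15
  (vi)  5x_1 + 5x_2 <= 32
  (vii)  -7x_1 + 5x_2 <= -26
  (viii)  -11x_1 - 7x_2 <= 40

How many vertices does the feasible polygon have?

Pairwise boundary intersections that survive every other constraint:
  (34/9, 0)
  (176/47, 2/47)
  (5, 0)
  (17/4, 3/4)

4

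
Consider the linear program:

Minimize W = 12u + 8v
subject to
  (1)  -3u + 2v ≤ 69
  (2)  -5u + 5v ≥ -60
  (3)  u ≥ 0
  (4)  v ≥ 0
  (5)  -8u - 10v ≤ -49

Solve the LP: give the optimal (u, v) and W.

Corner points and W = 12u + 8v:
  (0, 69/2) → W = 276
  (12, 0) → W = 144
  (0, 49/10) → W = 196/5
  (49/8, 0) → W = 147/2
The feasible region is unbounded (it extends along (1, 1), (2, 3)), but W strictly increases along every unbounded feasible direction, so there is no improving ray and the minimum is attained at a vertex.

At the optimal vertex, u = 0 and -8u - 10v = -49.
Solving simultaneously gives u = 0, v = 49/10.

u = 0, v = 49/10, minimum W = 196/5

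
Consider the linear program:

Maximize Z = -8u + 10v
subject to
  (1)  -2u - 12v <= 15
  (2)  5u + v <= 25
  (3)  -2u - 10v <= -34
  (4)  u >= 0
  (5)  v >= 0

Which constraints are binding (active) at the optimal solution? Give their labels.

Vertices and Z = -8u + 10v:
  (9/2, 5/2) → Z = -11
  (0, 25) → Z = 250
  (0, 17/5) → Z = 34

The maximum is at (0, 25). Substituting into each constraint, equality holds for (2) and (4); the remaining constraints have slack.

(2) and (4)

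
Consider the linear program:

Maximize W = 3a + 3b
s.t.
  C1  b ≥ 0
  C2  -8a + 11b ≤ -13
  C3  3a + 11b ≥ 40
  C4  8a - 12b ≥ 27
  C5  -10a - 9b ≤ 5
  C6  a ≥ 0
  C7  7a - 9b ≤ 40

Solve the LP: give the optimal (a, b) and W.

a = 79/4, b = 131/12, maximum W = 92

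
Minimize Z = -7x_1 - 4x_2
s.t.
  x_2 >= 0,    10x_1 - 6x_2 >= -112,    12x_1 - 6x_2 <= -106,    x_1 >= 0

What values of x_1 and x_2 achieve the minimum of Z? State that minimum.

Extreme points and Z = -7x_1 - 4x_2:
  (3, 71/3) → Z = -347/3
  (0, 56/3) → Z = -224/3
  (0, 53/3) → Z = -212/3

The optimum lies where 10x_1 - 6x_2 = -112 and 12x_1 - 6x_2 = -106.
Solving simultaneously gives x_1 = 3, x_2 = 71/3.

x_1 = 3, x_2 = 71/3, minimum Z = -347/3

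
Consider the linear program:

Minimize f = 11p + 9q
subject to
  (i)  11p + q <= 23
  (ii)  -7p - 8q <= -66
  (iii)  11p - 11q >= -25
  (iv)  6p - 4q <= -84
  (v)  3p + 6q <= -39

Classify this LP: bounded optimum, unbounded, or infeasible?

The boundaries 11p - 11q = -25 and 6p - 4q = -84 meet at (-412/11, -387/11), but that point violates -7p - 8q ≤ -66. Every candidate vertex is excluded by some other constraint, so the feasible region is empty.

infeasible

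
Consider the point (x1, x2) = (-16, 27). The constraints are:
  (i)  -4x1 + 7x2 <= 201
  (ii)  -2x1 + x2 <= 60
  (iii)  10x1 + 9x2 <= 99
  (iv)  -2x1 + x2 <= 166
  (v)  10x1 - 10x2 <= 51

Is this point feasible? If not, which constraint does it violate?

Constraint (i): -4x1 + 7x2 = 253, which is not ≤ 201. All other constraints are satisfied.

not feasible — violates (i)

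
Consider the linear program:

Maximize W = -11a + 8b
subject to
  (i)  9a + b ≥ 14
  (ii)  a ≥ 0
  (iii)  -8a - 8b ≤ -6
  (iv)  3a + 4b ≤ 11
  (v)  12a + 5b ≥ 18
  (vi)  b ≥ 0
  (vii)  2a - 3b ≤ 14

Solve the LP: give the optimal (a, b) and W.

Vertices and W = -11a + 8b:
  (15/11, 19/11) → W = -13/11
  (14/9, 0) → W = -154/9
  (11/3, 0) → W = -121/3

The binding constraints are 9a + b = 14 and 3a + 4b = 11.
Solving simultaneously gives a = 15/11, b = 19/11.

a = 15/11, b = 19/11, maximum W = -13/11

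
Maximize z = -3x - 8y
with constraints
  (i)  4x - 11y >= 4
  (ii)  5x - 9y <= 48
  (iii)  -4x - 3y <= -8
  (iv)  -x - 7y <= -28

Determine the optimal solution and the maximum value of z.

Extreme points and z = -3x - 8y:
  (492/19, 172/19) → z = -2852/19
  (112/13, 36/13) → z = -48
  (147/11, 23/11) → z = -625/11

x = 112/13, y = 36/13, maximum z = -48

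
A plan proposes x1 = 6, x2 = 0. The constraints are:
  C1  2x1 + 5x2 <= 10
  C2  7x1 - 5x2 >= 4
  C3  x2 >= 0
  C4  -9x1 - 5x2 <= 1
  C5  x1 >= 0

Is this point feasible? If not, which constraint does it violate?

Constraint C1: 2x1 + 5x2 = 12, which is not ≤ 10. All other constraints are satisfied.

not feasible — violates C1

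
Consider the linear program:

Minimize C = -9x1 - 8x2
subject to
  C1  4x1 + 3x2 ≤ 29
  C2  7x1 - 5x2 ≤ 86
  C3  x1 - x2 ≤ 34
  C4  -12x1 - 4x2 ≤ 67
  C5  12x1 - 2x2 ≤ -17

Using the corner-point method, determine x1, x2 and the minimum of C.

x1 = -317/20, x2 = 154/5, minimum C = -415/4

The optimum lies where 4x1 + 3x2 = 29 and -12x1 - 4x2 = 67.
Solving simultaneously gives x1 = -317/20, x2 = 154/5.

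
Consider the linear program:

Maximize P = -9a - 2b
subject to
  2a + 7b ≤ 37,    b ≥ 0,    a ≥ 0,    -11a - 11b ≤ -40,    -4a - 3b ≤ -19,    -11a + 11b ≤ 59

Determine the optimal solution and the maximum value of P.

Extreme points and P = -9a - 2b:
  (37/2, 0) → P = -333/2
  (1, 5) → P = -19
  (19/4, 0) → P = -171/4

The binding constraints are 2a + 7b = 37 and -4a - 3b = -19.
Solving simultaneously gives a = 1, b = 5.

a = 1, b = 5, maximum P = -19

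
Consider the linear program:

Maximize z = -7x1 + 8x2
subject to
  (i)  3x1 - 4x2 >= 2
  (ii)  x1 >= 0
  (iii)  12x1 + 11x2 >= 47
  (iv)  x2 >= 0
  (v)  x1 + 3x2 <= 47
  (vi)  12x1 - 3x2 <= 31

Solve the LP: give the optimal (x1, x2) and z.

Extreme points and z = -7x1 + 8x2:
  (70/27, 13/9) → z = -178/27
  (118/39, 23/13) → z = -274/39
  (241/84, 8/7) → z = -919/84

x1 = 70/27, x2 = 13/9, maximum z = -178/27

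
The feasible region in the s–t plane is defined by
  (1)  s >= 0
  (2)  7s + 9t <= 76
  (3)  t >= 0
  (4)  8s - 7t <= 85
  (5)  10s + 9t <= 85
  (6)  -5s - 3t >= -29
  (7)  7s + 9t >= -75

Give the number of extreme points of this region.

Intersecting each pair of boundary lines and keeping only the points that satisfy every inequality leaves:
  (0, 76/9)
  (0, 0)
  (11/8, 59/8)
  (29/5, 0)

4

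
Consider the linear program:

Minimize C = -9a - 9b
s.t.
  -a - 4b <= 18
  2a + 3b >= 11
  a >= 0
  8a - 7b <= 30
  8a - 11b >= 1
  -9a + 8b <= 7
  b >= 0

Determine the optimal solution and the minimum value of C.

Corner points and C = -9a - 9b:
  (167/38, 14/19) → C = -1755/38
  (62/23, 43/23) → C = -945/23
  (323/32, 29/4) → C = -4995/32

At the optimal vertex, 8a - 7b = 30 and 8a - 11b = 1.
Solving simultaneously gives a = 323/32, b = 29/4.

a = 323/32, b = 29/4, minimum C = -4995/32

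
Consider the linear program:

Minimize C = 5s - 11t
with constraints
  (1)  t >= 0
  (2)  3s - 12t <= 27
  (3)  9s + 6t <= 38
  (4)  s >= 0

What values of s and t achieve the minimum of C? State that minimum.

s = 0, t = 19/3, minimum C = -209/3

The optimum lies where 9s + 6t = 38 and s = 0.
Solving simultaneously gives s = 0, t = 19/3.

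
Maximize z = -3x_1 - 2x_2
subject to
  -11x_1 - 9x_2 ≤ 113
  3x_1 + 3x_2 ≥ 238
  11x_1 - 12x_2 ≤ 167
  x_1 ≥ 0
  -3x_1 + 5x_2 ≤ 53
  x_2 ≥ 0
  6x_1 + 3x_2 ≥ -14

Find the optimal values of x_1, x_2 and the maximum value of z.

Extreme points and z = -3x_1 - 2x_2:
  (1119/23, 2117/69) → z = -14305/69
  (1031/24, 291/8) → z = -1613/8
  (1471/19, 1084/19) → z = -6581/19

The optimum lies where 3x_1 + 3x_2 = 238 and -3x_1 + 5x_2 = 53.
Solving simultaneously gives x_1 = 1031/24, x_2 = 291/8.

x_1 = 1031/24, x_2 = 291/8, maximum z = -1613/8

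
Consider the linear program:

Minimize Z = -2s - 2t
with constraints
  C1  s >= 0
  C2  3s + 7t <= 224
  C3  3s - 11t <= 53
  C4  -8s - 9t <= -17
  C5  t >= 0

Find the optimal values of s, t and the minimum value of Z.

Corner points and Z = -2s - 2t:
  (0, 32) → Z = -64
  (0, 17/9) → Z = -34/9
  (105/2, 19/2) → Z = -124
  (53/3, 0) → Z = -106/3
  (17/8, 0) → Z = -17/4

The binding constraints are 3s + 7t = 224 and 3s - 11t = 53.
Solving simultaneously gives s = 105/2, t = 19/2.

s = 105/2, t = 19/2, minimum Z = -124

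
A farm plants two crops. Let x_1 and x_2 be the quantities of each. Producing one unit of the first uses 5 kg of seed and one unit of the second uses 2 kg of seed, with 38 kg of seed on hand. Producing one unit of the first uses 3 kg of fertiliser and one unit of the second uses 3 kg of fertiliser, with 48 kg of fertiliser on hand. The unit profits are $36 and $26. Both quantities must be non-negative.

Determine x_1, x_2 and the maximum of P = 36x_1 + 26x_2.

x_1 = 2, x_2 = 14, maximum P = 436

Feasible corners and P = 36x_1 + 26x_2:
  (0, 0) → P = 0
  (0, 16) → P = 416
  (38/5, 0) → P = 1368/5
  (2, 14) → P = 436

The optimum lies where 5x_1 + 2x_2 = 38 and 3x_1 + 3x_2 = 48.
Solving simultaneously gives x_1 = 2, x_2 = 14.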